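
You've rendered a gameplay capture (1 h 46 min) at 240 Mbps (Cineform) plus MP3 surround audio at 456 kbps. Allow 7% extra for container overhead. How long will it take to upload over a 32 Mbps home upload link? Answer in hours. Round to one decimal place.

14.2 hours

1 h 46 min = 106 min = 6360 s
Audio: 456 kbps = 0.456 Mbps.
Total bitrate: 240.456 Mbps.
File: 240.456 Mbps × 6360 s = 1529300.2 Mb.
With 7% container overhead: ×1.07. → 1636351.2 Mb.
At 32 Mbps: 1636351.2 / 32 = 51136.0 s ≈ 14.2 hours.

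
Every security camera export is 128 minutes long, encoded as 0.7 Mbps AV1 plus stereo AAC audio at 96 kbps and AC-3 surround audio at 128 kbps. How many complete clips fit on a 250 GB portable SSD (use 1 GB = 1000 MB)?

281

128 min = 7680 s
Audio total: 96 + 128 = 224 kbps = 0.224 Mbps.
Total bitrate: 0.924 Mbps.
Per item: 0.924 Mbps × 7680 s = 7,096 Mb = 887.0 MB.
Capacity: 250 GB = 2,000,000 Mb; 281.84 items → 281 complete.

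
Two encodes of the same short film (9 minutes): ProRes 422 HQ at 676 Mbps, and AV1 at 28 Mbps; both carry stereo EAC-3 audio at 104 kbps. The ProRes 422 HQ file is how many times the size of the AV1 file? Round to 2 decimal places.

9 min = 540 s
Audio: 104 kbps = 0.104 Mbps.
ProRes 422 HQ: 676.104 Mbps × 540 s = 365096.2 Mb = 45.637 GB.
AV1: 28.104 Mbps × 540 s = 15176.2 Mb = 1.897 GB.
Ratio: 45.637 / 1.897 = 24.057.

24.06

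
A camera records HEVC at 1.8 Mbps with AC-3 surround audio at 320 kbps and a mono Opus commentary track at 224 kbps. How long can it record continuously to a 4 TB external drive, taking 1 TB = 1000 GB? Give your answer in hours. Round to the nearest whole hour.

Audio total: 320 + 224 = 544 kbps = 0.544 Mbps.
Total bitrate: 1.8 + 0.544 = 2.344 Mbps.
Capacity: 4 TB = 32,000,000 Mb.
Recording time: 32,000,000 / 2.344 = 13,651,877 s ≈ 3,792 hours.

3792 hours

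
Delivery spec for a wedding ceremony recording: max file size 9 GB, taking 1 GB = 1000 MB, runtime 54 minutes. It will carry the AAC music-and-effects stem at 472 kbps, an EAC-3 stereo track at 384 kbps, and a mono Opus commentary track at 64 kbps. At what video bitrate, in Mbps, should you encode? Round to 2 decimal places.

Budget: 9 GB = 72000.0 Mb.
54 min = 3240 s
Total bitrate budget: 72000.0 Mb / 3240 s = 22.222 Mbps.
Audio total: 472 + 384 + 64 = 920 kbps = 0.920 Mbps.
Video: 22.222 − 0.920 = 21.302 Mbps.

21.30 Mbps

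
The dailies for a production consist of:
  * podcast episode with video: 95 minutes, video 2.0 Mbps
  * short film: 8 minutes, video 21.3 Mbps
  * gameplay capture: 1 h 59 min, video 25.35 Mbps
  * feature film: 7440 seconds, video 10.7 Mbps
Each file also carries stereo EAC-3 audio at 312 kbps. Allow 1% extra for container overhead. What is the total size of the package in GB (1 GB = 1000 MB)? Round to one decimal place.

36.4 GB

Audio: 312 kbps = 0.312 Mbps.
podcast episode with video: 2.312 Mbps × 5700 s × 1.01 = 13310.2 Mb
short film: 21.612 Mbps × 480 s × 1.01 = 10477.5 Mb
gameplay capture: 25.662 Mbps × 7140 s × 1.01 = 185058.9 Mb
feature film: 11.012 Mbps × 7440 s × 1.01 = 82748.6 Mb
Total: 291595.2 Mb = 36449.4 MB.
= 36.45 GB.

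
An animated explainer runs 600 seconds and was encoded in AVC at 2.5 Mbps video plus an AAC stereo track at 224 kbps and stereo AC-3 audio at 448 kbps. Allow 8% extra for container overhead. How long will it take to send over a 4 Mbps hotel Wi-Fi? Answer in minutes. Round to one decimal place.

Audio total: 224 + 448 = 672 kbps = 0.672 Mbps.
Total bitrate: 3.172 Mbps.
File: 3.172 Mbps × 600 s = 1903.2 Mb.
With 8% container overhead: ×1.08. → 2055.5 Mb.
At 4 Mbps: 2055.5 / 4 = 513.9 s ≈ 8.56 minutes.

8.6 minutes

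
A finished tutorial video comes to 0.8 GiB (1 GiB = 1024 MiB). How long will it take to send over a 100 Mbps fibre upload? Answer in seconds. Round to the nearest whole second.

File: 0.8 GiB = 6871.9 Mb.
At 100 Mbps: 6871.9 / 100 = 68.7 s ≈ 68.7 seconds.

69 seconds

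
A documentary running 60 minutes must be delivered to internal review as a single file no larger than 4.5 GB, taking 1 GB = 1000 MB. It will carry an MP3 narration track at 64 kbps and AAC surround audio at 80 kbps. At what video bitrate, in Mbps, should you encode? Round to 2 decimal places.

9.86 Mbps

Budget: 4.5 GB = 36000.0 Mb.
60 min = 3600 s
Total bitrate budget: 36000.0 Mb / 3600 s = 10.000 Mbps.
Audio total: 64 + 80 = 144 kbps = 0.144 Mbps.
Video: 10.000 − 0.144 = 9.856 Mbps.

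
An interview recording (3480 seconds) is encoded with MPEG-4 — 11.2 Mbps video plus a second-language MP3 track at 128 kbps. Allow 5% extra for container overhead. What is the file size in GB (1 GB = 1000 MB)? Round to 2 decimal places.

Audio: 128 kbps = 0.128 Mbps.
Total bitrate: 11.2 + 0.128 = 11.328 Mbps.
Stream data: 11.328 Mbps × 3480 s = 39421.4 Mb.
With 5% container overhead: ×1.05.
41,393 Mb ÷ 8 = 5,174 MB → 5.174 GB.

5.17 GB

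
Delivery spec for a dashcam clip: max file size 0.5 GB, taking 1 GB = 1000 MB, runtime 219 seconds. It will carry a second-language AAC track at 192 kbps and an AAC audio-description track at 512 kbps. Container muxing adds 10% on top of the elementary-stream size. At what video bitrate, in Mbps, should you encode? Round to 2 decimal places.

Budget: 0.5 GB = 4000.0 Mb.
Stream payload after overhead: 4000.0 / 1.10 = 3636.4 Mb.
Total bitrate budget: 3636.4 Mb / 219 s = 16.604 Mbps.
Audio total: 192 + 512 = 704 kbps = 0.704 Mbps.
Video: 16.604 − 0.704 = 15.900 Mbps.

15.90 Mbps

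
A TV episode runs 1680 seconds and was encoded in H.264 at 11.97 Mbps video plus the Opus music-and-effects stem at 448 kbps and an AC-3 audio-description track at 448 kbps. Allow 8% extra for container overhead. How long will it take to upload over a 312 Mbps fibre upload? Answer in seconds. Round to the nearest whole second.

75 seconds

Audio total: 448 + 448 = 896 kbps = 0.896 Mbps.
Total bitrate: 12.866 Mbps.
File: 12.866 Mbps × 1680 s = 21614.9 Mb.
With 8% container overhead: ×1.08. → 23344.1 Mb.
At 312 Mbps: 23344.1 / 312 = 74.8 s ≈ 74.8 seconds.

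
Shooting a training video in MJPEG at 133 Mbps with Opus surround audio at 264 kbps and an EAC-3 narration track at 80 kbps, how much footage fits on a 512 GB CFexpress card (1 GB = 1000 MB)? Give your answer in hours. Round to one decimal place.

8.5 hours

Audio total: 264 + 80 = 344 kbps = 0.344 Mbps.
Total bitrate: 133 + 0.344 = 133.344 Mbps.
Capacity: 512 GB = 4,096,000 Mb.
Recording time: 4,096,000 / 133.344 = 30,718 s ≈ 8.53 hours.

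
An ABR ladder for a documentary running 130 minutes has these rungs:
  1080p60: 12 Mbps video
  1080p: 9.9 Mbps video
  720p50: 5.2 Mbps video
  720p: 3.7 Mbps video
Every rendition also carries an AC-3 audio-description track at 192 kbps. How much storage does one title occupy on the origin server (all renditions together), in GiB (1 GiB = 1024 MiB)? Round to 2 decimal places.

28.66 GiB

130 min = 7800 s
Audio: 192 kbps = 0.192 Mbps.
Sum of rendition bitrates: (12+0.192) + (9.9+0.192) + (5.2+0.192) + (3.7+0.192) = 31.568 Mbps.
× 7800 s = 246,230 Mb = 30,779 MB = 28.66 GiB.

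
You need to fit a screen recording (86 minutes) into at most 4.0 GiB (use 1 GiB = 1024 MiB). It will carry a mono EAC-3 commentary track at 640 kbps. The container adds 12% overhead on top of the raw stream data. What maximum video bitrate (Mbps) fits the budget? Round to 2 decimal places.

5.31 Mbps

Budget: 4.0 GiB = 34359.7 Mb.
Stream payload after overhead: 34359.7 / 1.12 = 30678.3 Mb.
86 min = 5160 s
Total bitrate budget: 30678.3 Mb / 5160 s = 5.945 Mbps.
Audio: 640 kbps = 0.640 Mbps.
Video: 5.945 − 0.640 = 5.305 Mbps.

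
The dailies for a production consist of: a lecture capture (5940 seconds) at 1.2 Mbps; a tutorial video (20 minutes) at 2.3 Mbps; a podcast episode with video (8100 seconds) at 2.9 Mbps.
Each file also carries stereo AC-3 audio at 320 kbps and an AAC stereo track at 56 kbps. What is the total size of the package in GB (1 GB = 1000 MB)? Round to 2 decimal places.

Audio total: 320 + 56 = 376 kbps = 0.376 Mbps.
lecture capture: 1.576 Mbps × 5940 s = 9361.4 Mb
tutorial video: 2.676 Mbps × 1200 s = 3211.2 Mb
podcast episode with video: 3.276 Mbps × 8100 s = 26535.6 Mb
Total: 39108.2 Mb = 4888.5 MB.
= 4.889 GB.

4.89 GB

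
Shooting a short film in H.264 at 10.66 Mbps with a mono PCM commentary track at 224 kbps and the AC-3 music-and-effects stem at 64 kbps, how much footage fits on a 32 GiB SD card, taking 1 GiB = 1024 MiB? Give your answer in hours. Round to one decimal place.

7.0 hours

Audio total: 224 + 64 = 288 kbps = 0.288 Mbps.
Total bitrate: 10.66 + 0.288 = 10.948 Mbps.
Capacity: 32 GiB = 274,878 Mb.
Recording time: 274,878 / 10.948 = 25,108 s ≈ 6.97 hours.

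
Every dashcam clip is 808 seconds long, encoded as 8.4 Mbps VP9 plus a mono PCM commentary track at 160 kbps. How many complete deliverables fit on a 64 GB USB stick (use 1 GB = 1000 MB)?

74

Audio: 160 kbps = 0.160 Mbps.
Total bitrate: 8.560 Mbps.
Per item: 8.560 Mbps × 808 s = 6,916 Mb = 864.6 MB.
Capacity: 64 GB = 512,000 Mb; 74.03 items → 74 complete.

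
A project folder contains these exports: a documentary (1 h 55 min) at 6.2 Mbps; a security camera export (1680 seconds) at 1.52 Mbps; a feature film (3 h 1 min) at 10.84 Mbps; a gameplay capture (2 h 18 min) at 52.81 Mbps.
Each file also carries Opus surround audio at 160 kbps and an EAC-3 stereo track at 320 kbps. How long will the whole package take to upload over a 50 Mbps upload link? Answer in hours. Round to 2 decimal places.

3.41 hours

Audio total: 160 + 320 = 480 kbps = 0.480 Mbps.
documentary: 6.680 Mbps × 6900 s = 46092.0 Mb
security camera export: 2.000 Mbps × 1680 s = 3360.0 Mb
feature film: 11.320 Mbps × 10860 s = 122935.2 Mb
gameplay capture: 53.290 Mbps × 8280 s = 441241.2 Mb
Total: 613628.4 Mb = 76703.6 MB.
At 50 Mbps: 613628.4 / 50 = 12273 s ≈ 3.41 hours.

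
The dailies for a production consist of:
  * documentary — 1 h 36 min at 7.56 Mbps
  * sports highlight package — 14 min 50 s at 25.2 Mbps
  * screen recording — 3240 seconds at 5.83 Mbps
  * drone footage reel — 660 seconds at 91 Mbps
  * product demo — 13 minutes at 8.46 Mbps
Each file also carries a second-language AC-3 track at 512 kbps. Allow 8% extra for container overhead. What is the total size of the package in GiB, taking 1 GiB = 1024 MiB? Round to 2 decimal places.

Audio: 512 kbps = 0.512 Mbps.
documentary: 8.072 Mbps × 5760 s × 1.08 = 50214.3 Mb
sports highlight package: 25.712 Mbps × 890 s × 1.08 = 24714.4 Mb
screen recording: 6.342 Mbps × 3240 s × 1.08 = 22191.9 Mb
drone footage reel: 91.512 Mbps × 660 s × 1.08 = 65229.8 Mb
product demo: 8.972 Mbps × 780 s × 1.08 = 7558.0 Mb
Total: 169908.4 Mb = 21238.5 MB.
= 19.78 GiB.

19.78 GiB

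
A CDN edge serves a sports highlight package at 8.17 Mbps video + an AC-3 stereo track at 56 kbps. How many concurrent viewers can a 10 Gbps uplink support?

1215

Audio: 56 kbps = 0.056 Mbps.
Per-viewer media rate: 8.226 Mbps.
10 Gbps = 10,000 Mbps; 10,000 / 8.226 = 1215.66 → 1215 viewers.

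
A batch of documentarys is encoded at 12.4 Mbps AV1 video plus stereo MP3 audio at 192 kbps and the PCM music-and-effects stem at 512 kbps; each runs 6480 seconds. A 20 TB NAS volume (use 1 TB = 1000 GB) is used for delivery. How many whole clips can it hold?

1884

Audio total: 192 + 512 = 704 kbps = 0.704 Mbps.
Total bitrate: 13.104 Mbps.
Per item: 13.104 Mbps × 6480 s = 84,914 Mb = 10,614 MB.
Capacity: 20 TB = 160,000,000 Mb; 1884.26 items → 1884 complete.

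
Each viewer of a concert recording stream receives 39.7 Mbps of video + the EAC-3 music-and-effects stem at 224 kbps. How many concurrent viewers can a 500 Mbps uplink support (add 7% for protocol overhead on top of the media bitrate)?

Audio: 224 kbps = 0.224 Mbps.
Per-viewer media rate: 39.924 Mbps.
On the wire with 7% overhead: 42.719 Mbps.
500 Mbps = 500.0 Mbps; 500.0 / 42.719 = 11.70 → 11 viewers.

11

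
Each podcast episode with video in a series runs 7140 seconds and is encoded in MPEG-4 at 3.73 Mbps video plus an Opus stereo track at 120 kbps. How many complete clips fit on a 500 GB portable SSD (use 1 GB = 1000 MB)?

145

Audio: 120 kbps = 0.120 Mbps.
Total bitrate: 3.850 Mbps.
Per item: 3.850 Mbps × 7140 s = 27,489 Mb = 3,436 MB.
Capacity: 500 GB = 4,000,000 Mb; 145.51 items → 145 complete.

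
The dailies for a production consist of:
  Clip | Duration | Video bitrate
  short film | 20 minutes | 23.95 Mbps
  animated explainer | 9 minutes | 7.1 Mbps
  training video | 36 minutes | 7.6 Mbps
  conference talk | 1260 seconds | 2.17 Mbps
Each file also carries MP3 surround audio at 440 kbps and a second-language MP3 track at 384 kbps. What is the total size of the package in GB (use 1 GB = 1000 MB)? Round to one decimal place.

7.0 GB

Audio total: 440 + 384 = 824 kbps = 0.824 Mbps.
short film: 24.774 Mbps × 1200 s = 29728.8 Mb
animated explainer: 7.924 Mbps × 540 s = 4279.0 Mb
training video: 8.424 Mbps × 2160 s = 18195.8 Mb
conference talk: 2.994 Mbps × 1260 s = 3772.4 Mb
Total: 55976.0 Mb = 6997.0 MB.
= 6.997 GB.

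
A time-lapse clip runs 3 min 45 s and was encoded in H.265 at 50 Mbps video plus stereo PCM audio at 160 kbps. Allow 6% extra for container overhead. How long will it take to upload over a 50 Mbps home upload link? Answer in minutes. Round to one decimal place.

4.0 minutes

3 min 45 s = 225 s
Audio: 160 kbps = 0.160 Mbps.
Total bitrate: 50.160 Mbps.
File: 50.160 Mbps × 225 s = 11286.0 Mb.
With 6% container overhead: ×1.06. → 11963.2 Mb.
At 50 Mbps: 11963.2 / 50 = 239.3 s ≈ 3.99 minutes.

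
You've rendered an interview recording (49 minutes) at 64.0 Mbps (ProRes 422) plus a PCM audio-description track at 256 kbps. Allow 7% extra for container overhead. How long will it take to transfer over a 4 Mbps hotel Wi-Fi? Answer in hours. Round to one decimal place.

49 min = 2940 s
Audio: 256 kbps = 0.256 Mbps.
Total bitrate: 64.256 Mbps.
File: 64.256 Mbps × 2940 s = 188912.6 Mb.
With 7% container overhead: ×1.07. → 202136.5 Mb.
At 4 Mbps: 202136.5 / 4 = 50534.1 s ≈ 14 hours.

14.0 hours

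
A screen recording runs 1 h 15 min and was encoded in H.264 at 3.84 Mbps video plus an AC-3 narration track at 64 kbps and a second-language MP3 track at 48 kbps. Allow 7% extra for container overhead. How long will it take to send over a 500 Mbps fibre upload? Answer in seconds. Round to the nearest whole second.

38 seconds

1 h 15 min = 75 min = 4500 s
Audio total: 64 + 48 = 112 kbps = 0.112 Mbps.
Total bitrate: 3.952 Mbps.
File: 3.952 Mbps × 4500 s = 17784.0 Mb.
With 7% container overhead: ×1.07. → 19028.9 Mb.
At 500 Mbps: 19028.9 / 500 = 38.1 s ≈ 38.1 seconds.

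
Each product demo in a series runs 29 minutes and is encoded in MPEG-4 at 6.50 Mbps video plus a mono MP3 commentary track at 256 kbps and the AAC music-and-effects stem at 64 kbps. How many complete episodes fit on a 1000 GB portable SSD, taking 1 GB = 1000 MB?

674

29 min = 1740 s
Audio total: 256 + 64 = 320 kbps = 0.320 Mbps.
Total bitrate: 6.820 Mbps.
Per item: 6.820 Mbps × 1740 s = 11,867 Mb = 1,483 MB.
Capacity: 1000 GB = 8,000,000 Mb; 674.15 items → 674 complete.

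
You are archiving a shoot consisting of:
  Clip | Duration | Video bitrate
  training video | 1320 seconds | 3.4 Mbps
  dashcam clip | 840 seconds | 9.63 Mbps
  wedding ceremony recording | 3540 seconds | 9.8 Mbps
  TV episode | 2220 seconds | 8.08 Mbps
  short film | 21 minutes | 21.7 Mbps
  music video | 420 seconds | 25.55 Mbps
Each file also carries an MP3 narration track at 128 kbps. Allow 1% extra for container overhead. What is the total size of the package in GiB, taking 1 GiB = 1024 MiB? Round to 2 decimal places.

Audio: 128 kbps = 0.128 Mbps.
training video: 3.528 Mbps × 1320 s × 1.01 = 4703.5 Mb
dashcam clip: 9.758 Mbps × 840 s × 1.01 = 8278.7 Mb
wedding ceremony recording: 9.928 Mbps × 3540 s × 1.01 = 35496.6 Mb
TV episode: 8.208 Mbps × 2220 s × 1.01 = 18404.0 Mb
short film: 21.828 Mbps × 1260 s × 1.01 = 27778.3 Mb
music video: 25.678 Mbps × 420 s × 1.01 = 10892.6 Mb
Total: 105553.7 Mb = 13194.2 MB.
= 12.29 GiB.

12.29 GiB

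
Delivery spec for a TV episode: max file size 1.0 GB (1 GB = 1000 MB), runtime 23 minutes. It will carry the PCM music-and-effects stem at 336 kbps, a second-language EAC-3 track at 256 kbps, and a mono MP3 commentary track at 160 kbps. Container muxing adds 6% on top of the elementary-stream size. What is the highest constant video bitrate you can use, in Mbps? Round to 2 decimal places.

Budget: 1.0 GB = 8000.0 Mb.
Stream payload after overhead: 8000.0 / 1.06 = 7547.2 Mb.
23 min = 1380 s
Total bitrate budget: 7547.2 Mb / 1380 s = 5.469 Mbps.
Audio total: 336 + 256 + 160 = 752 kbps = 0.752 Mbps.
Video: 5.469 − 0.752 = 4.717 Mbps.

4.72 Mbps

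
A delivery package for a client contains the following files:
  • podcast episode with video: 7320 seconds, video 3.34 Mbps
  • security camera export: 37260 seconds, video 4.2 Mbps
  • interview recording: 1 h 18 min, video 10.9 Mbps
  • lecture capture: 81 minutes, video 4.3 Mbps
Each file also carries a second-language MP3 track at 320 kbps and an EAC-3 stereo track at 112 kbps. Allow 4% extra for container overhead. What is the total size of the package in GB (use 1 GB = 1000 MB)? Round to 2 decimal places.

35.91 GB

Audio total: 320 + 112 = 432 kbps = 0.432 Mbps.
podcast episode with video: 3.772 Mbps × 7320 s × 1.04 = 28715.5 Mb
security camera export: 4.632 Mbps × 37260 s × 1.04 = 179491.9 Mb
interview recording: 11.332 Mbps × 4680 s × 1.04 = 55155.1 Mb
lecture capture: 4.732 Mbps × 4860 s × 1.04 = 23917.4 Mb
Total: 287279.9 Mb = 35910.0 MB.
= 35.91 GB.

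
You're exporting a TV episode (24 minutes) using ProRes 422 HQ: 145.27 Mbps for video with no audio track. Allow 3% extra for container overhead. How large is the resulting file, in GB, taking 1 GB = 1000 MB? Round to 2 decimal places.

26.93 GB

24 min = 1440 s
Total bitrate: 145.27 Mbps.
Stream data: 145.270 Mbps × 1440 s = 209188.8 Mb.
With 3% container overhead: ×1.03.
215,464 Mb ÷ 8 = 26,933 MB → 26.93 GB.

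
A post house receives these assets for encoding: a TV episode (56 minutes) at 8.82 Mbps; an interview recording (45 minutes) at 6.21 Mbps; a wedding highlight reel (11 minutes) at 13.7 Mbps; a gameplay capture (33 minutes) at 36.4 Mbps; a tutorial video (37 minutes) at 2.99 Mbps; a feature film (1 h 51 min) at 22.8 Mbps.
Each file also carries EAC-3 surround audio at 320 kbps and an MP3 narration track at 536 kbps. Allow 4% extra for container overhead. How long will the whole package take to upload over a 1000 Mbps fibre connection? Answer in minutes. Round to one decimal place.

5.2 minutes

Audio total: 320 + 536 = 856 kbps = 0.856 Mbps.
TV episode: 9.676 Mbps × 3360 s × 1.04 = 33811.8 Mb
interview recording: 7.066 Mbps × 2700 s × 1.04 = 19841.3 Mb
wedding highlight reel: 14.556 Mbps × 660 s × 1.04 = 9991.2 Mb
gameplay capture: 37.256 Mbps × 1980 s × 1.04 = 76717.6 Mb
tutorial video: 3.846 Mbps × 2220 s × 1.04 = 8879.6 Mb
feature film: 23.656 Mbps × 6660 s × 1.04 = 163850.9 Mb
Total: 313092.5 Mb = 39136.6 MB.
At 1000 Mbps: 313092.5 / 1000 = 313 s ≈ 5.22 minutes.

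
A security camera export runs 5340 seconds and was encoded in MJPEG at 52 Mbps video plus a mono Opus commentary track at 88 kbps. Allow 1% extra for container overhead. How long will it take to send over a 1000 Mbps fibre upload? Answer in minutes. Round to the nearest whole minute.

5 minutes

Audio: 88 kbps = 0.088 Mbps.
Total bitrate: 52.088 Mbps.
File: 52.088 Mbps × 5340 s = 278149.9 Mb.
With 1% container overhead: ×1.01. → 280931.4 Mb.
At 1000 Mbps: 280931.4 / 1000 = 280.9 s ≈ 4.68 minutes.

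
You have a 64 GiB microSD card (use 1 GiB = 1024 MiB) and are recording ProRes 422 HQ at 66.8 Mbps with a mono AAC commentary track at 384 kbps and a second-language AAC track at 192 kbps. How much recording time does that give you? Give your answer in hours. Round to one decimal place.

2.3 hours

Audio total: 384 + 192 = 576 kbps = 0.576 Mbps.
Total bitrate: 66.8 + 0.576 = 67.376 Mbps.
Capacity: 64 GiB = 549,756 Mb.
Recording time: 549,756 / 67.376 = 8,160 s ≈ 2.27 hours.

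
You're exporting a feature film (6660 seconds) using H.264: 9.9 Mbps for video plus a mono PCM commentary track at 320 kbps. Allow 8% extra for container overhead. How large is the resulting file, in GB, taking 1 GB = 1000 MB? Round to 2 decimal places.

9.19 GB

Audio: 320 kbps = 0.320 Mbps.
Total bitrate: 9.9 + 0.320 = 10.220 Mbps.
Stream data: 10.220 Mbps × 6660 s = 68065.2 Mb.
With 8% container overhead: ×1.08.
73,510 Mb ÷ 8 = 9,189 MB → 9.189 GB.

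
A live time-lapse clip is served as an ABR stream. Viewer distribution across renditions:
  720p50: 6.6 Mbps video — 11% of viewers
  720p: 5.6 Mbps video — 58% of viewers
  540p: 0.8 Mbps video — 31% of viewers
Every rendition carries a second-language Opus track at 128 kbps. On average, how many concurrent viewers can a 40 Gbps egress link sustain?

Audio: 128 kbps = 0.128 Mbps.
Average per-viewer bitrate: 0.11×6.728 + 0.58×5.728 + 0.31×0.928 = 4.350 Mbps.
40 Gbps = 40,000 Mbps; 40,000 / 4.350 = 9195.40 → 9195.

9195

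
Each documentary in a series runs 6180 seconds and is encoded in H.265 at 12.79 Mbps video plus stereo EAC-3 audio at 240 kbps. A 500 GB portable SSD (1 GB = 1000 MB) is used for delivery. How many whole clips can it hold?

Audio: 240 kbps = 0.240 Mbps.
Total bitrate: 13.030 Mbps.
Per item: 13.030 Mbps × 6180 s = 80,525 Mb = 10,066 MB.
Capacity: 500 GB = 4,000,000 Mb; 49.67 items → 49 complete.

49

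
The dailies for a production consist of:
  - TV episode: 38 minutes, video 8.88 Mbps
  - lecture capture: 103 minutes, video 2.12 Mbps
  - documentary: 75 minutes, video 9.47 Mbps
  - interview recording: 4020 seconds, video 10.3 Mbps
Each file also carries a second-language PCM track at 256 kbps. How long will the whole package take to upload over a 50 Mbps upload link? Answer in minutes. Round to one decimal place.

Audio: 256 kbps = 0.256 Mbps.
TV episode: 9.136 Mbps × 2280 s = 20830.1 Mb
lecture capture: 2.376 Mbps × 6180 s = 14683.7 Mb
documentary: 9.726 Mbps × 4500 s = 43767.0 Mb
interview recording: 10.556 Mbps × 4020 s = 42435.1 Mb
Total: 121715.9 Mb = 15214.5 MB.
At 50 Mbps: 121715.9 / 50 = 2434 s ≈ 40.6 minutes.

40.6 minutes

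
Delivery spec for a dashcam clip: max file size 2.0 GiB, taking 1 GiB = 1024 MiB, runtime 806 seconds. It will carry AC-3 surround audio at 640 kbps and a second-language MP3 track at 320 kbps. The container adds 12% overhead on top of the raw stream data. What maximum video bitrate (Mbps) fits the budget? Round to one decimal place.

18.1 Mbps

Budget: 2.0 GiB = 17179.9 Mb.
Stream payload after overhead: 17179.9 / 1.12 = 15339.2 Mb.
Total bitrate budget: 15339.2 Mb / 806 s = 19.031 Mbps.
Audio total: 640 + 320 = 960 kbps = 0.960 Mbps.
Video: 19.031 − 0.960 = 18.071 Mbps.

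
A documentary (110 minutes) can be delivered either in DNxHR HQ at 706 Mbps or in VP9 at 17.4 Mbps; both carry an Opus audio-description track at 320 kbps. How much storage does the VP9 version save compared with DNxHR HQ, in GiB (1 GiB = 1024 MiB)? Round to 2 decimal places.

110 min = 6600 s
Audio: 320 kbps = 0.320 Mbps.
DNxHR HQ: 706.320 Mbps × 6600 s = 4661712.0 Mb = 542.695 GiB.
VP9: 17.720 Mbps × 6600 s = 116952.0 Mb = 13.615 GiB.
Saving: 542.695 − 13.615 = 529.080 GiB.

529.08 GiB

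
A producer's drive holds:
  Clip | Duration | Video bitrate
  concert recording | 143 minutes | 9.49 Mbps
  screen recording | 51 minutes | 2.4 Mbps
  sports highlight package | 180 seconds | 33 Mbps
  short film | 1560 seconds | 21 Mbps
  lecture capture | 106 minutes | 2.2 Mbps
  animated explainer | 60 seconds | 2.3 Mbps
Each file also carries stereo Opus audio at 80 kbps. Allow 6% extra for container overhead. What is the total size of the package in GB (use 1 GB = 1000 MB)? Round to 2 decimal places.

Audio: 80 kbps = 0.080 Mbps.
concert recording: 9.570 Mbps × 8580 s × 1.06 = 87037.2 Mb
screen recording: 2.480 Mbps × 3060 s × 1.06 = 8044.1 Mb
sports highlight package: 33.080 Mbps × 180 s × 1.06 = 6311.7 Mb
short film: 21.080 Mbps × 1560 s × 1.06 = 34857.9 Mb
lecture capture: 2.280 Mbps × 6360 s × 1.06 = 15370.8 Mb
animated explainer: 2.380 Mbps × 60 s × 1.06 = 151.4 Mb
Total: 151773.1 Mb = 18971.6 MB.
= 18.97 GB.

18.97 GB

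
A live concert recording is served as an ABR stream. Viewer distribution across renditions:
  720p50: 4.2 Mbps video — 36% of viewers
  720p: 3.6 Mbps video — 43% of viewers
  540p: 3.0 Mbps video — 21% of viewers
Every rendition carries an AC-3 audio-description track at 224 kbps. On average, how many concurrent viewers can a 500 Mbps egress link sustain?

Audio: 224 kbps = 0.224 Mbps.
Average per-viewer bitrate: 0.36×4.424 + 0.43×3.824 + 0.21×3.224 = 3.914 Mbps.
500 Mbps = 500.0 Mbps; 500.0 / 3.914 = 127.75 → 127.

127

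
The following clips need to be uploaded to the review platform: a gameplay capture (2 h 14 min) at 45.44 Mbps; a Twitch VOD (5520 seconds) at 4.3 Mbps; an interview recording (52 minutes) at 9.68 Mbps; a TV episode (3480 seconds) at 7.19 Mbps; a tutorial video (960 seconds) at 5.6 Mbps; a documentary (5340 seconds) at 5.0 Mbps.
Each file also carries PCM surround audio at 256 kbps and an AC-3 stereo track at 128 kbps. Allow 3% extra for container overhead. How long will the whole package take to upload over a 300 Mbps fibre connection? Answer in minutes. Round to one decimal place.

27.8 minutes

Audio total: 256 + 128 = 384 kbps = 0.384 Mbps.
gameplay capture: 45.824 Mbps × 8040 s × 1.03 = 379477.7 Mb
Twitch VOD: 4.684 Mbps × 5520 s × 1.03 = 26631.4 Mb
interview recording: 10.064 Mbps × 3120 s × 1.03 = 32341.7 Mb
TV episode: 7.574 Mbps × 3480 s × 1.03 = 27148.2 Mb
tutorial video: 5.984 Mbps × 960 s × 1.03 = 5917.0 Mb
documentary: 5.384 Mbps × 5340 s × 1.03 = 29613.1 Mb
Total: 501129.0 Mb = 62641.1 MB.
At 300 Mbps: 501129.0 / 300 = 1670 s ≈ 27.8 minutes.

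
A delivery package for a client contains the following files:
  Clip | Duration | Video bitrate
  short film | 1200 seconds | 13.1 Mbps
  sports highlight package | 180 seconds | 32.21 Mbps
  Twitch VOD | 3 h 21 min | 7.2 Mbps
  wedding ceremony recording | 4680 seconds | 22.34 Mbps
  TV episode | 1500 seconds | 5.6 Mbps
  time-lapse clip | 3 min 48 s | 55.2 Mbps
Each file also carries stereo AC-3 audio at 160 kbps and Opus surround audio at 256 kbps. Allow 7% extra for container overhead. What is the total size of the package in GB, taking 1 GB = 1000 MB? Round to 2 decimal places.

32.39 GB

Audio total: 160 + 256 = 416 kbps = 0.416 Mbps.
short film: 13.516 Mbps × 1200 s × 1.07 = 17354.5 Mb
sports highlight package: 32.626 Mbps × 180 s × 1.07 = 6283.8 Mb
Twitch VOD: 7.616 Mbps × 12060 s × 1.07 = 98278.4 Mb
wedding ceremony recording: 22.756 Mbps × 4680 s × 1.07 = 113952.9 Mb
TV episode: 6.016 Mbps × 1500 s × 1.07 = 9655.7 Mb
time-lapse clip: 55.616 Mbps × 228 s × 1.07 = 13568.1 Mb
Total: 259093.4 Mb = 32386.7 MB.
= 32.39 GB.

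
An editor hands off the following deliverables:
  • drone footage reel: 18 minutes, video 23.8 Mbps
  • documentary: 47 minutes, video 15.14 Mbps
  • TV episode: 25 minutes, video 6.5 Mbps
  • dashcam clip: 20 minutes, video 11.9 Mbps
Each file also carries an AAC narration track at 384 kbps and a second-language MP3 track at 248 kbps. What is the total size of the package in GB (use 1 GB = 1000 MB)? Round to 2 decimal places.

Audio total: 384 + 248 = 632 kbps = 0.632 Mbps.
drone footage reel: 24.432 Mbps × 1080 s = 26386.6 Mb
documentary: 15.772 Mbps × 2820 s = 44477.0 Mb
TV episode: 7.132 Mbps × 1500 s = 10698.0 Mb
dashcam clip: 12.532 Mbps × 1200 s = 15038.4 Mb
Total: 96600.0 Mb = 12075.0 MB.
= 12.07 GB.

12.08 GB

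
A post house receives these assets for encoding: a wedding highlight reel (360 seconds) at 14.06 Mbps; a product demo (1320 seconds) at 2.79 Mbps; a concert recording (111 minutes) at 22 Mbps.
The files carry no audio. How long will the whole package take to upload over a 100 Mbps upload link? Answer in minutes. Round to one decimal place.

wedding highlight reel: 14.060 Mbps × 360 s = 5061.6 Mb
product demo: 2.790 Mbps × 1320 s = 3682.8 Mb
concert recording: 22.000 Mbps × 6660 s = 146520.0 Mb
Total: 155264.4 Mb = 19408.0 MB.
At 100 Mbps: 155264.4 / 100 = 1553 s ≈ 25.9 minutes.

25.9 minutes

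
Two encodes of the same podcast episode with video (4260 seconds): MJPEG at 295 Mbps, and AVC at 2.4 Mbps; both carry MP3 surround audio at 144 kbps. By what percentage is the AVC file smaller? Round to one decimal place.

99.1%

Audio: 144 kbps = 0.144 Mbps.
MJPEG: 295.144 Mbps × 4260 s = 1257313.4 Mb = 157.164 GB.
AVC: 2.544 Mbps × 4260 s = 10837.4 Mb = 1.355 GB.
Reduction: (1 − 1.355/157.164) × 100 = 99.14%.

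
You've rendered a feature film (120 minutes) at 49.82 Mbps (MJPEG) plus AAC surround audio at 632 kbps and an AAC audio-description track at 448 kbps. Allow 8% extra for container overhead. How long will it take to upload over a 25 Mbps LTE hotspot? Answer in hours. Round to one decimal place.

120 min = 7200 s
Audio total: 632 + 448 = 1080 kbps = 1.080 Mbps.
Total bitrate: 50.900 Mbps.
File: 50.900 Mbps × 7200 s = 366480.0 Mb.
With 8% container overhead: ×1.08. → 395798.4 Mb.
At 25 Mbps: 395798.4 / 25 = 15831.9 s ≈ 4.4 hours.

4.4 hours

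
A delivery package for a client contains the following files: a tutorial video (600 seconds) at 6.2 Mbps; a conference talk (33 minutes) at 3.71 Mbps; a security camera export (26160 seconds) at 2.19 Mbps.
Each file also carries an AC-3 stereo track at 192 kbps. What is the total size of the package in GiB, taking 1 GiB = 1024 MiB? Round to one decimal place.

Audio: 192 kbps = 0.192 Mbps.
tutorial video: 6.392 Mbps × 600 s = 3835.2 Mb
conference talk: 3.902 Mbps × 1980 s = 7726.0 Mb
security camera export: 2.382 Mbps × 26160 s = 62313.1 Mb
Total: 73874.3 Mb = 9234.3 MB.
= 8.600 GiB.

8.6 GiB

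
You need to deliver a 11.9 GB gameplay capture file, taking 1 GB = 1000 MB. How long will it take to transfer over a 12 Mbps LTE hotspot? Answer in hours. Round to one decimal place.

File: 11.9 GB = 95200.0 Mb.
At 12 Mbps: 95200.0 / 12 = 7933.3 s ≈ 2.2 hours.

2.2 hours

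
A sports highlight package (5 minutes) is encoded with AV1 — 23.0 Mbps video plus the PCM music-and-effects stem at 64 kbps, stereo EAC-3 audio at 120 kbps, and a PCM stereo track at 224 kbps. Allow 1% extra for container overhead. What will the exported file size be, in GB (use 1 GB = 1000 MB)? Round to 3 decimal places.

0.887 GB

5 min = 300 s
Audio total: 64 + 120 + 224 = 408 kbps = 0.408 Mbps.
Total bitrate: 23.0 + 0.408 = 23.408 Mbps.
Stream data: 23.408 Mbps × 300 s = 7022.4 Mb.
With 1% container overhead: ×1.01.
7,093 Mb ÷ 8 = 886.6 MB → 0.8866 GB.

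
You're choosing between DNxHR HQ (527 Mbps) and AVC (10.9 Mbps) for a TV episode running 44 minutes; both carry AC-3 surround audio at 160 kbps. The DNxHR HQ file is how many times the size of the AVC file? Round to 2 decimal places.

44 min = 2640 s
Audio: 160 kbps = 0.160 Mbps.
DNxHR HQ: 527.160 Mbps × 2640 s = 1391702.4 Mb = 162.015 GiB.
AVC: 11.060 Mbps × 2640 s = 29198.4 Mb = 3.399 GiB.
Ratio: 162.015 / 3.399 = 47.664.

47.66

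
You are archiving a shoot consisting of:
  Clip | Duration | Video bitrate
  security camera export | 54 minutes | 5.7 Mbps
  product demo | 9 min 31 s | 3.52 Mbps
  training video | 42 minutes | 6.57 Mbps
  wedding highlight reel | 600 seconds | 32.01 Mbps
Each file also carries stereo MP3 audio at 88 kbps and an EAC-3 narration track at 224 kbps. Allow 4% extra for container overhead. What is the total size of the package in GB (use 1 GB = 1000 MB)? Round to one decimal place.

Audio total: 88 + 224 = 312 kbps = 0.312 Mbps.
security camera export: 6.012 Mbps × 3240 s × 1.04 = 20258.0 Mb
product demo: 3.832 Mbps × 571 s × 1.04 = 2275.6 Mb
training video: 6.882 Mbps × 2520 s × 1.04 = 18036.3 Mb
wedding highlight reel: 32.322 Mbps × 600 s × 1.04 = 20168.9 Mb
Total: 60738.9 Mb = 7592.4 MB.
= 7.592 GB.

7.6 GB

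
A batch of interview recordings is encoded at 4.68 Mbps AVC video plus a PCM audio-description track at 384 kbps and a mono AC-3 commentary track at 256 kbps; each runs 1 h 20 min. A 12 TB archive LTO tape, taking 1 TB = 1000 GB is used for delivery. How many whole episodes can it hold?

1 h 20 min = 80 min = 4800 s
Audio total: 384 + 256 = 640 kbps = 0.640 Mbps.
Total bitrate: 5.320 Mbps.
Per item: 5.320 Mbps × 4800 s = 25,536 Mb = 3,192 MB.
Capacity: 12 TB = 96,000,000 Mb; 3759.40 items → 3759 complete.

3759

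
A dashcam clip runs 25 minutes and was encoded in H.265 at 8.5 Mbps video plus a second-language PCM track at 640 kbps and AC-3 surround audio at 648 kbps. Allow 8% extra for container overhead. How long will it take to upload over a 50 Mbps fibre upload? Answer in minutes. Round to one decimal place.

25 min = 1500 s
Audio total: 640 + 648 = 1288 kbps = 1.288 Mbps.
Total bitrate: 9.788 Mbps.
File: 9.788 Mbps × 1500 s = 14682.0 Mb.
With 8% container overhead: ×1.08. → 15856.6 Mb.
At 50 Mbps: 15856.6 / 50 = 317.1 s ≈ 5.29 minutes.

5.3 minutes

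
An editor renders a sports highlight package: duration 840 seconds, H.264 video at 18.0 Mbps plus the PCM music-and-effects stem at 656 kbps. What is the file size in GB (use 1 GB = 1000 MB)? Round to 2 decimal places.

1.96 GB

Audio: 656 kbps = 0.656 Mbps.
Total bitrate: 18.0 + 0.656 = 18.656 Mbps.
Stream data: 18.656 Mbps × 840 s = 15671.0 Mb.
15,671 Mb ÷ 8 = 1,959 MB → 1.959 GB.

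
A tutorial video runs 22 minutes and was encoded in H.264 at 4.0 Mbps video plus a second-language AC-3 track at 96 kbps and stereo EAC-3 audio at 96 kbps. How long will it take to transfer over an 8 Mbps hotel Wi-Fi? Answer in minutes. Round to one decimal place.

22 min = 1320 s
Audio total: 96 + 96 = 192 kbps = 0.192 Mbps.
Total bitrate: 4.192 Mbps.
File: 4.192 Mbps × 1320 s = 5533.4 Mb.
At 8 Mbps: 5533.4 / 8 = 691.7 s ≈ 11.5 minutes.

11.5 minutes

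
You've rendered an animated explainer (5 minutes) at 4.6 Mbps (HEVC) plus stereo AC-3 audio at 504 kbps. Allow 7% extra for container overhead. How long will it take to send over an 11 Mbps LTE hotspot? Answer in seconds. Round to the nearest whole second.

149 seconds

5 min = 300 s
Audio: 504 kbps = 0.504 Mbps.
Total bitrate: 5.104 Mbps.
File: 5.104 Mbps × 300 s = 1531.2 Mb.
With 7% container overhead: ×1.07. → 1638.4 Mb.
At 11 Mbps: 1638.4 / 11 = 148.9 s ≈ 149 seconds.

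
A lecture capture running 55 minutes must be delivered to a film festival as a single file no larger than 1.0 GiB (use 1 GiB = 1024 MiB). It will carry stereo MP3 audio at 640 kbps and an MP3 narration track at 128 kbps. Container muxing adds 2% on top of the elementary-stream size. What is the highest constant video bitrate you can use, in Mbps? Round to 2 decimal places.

1.78 Mbps

Budget: 1.0 GiB = 8589.9 Mb.
Stream payload after overhead: 8589.9 / 1.02 = 8421.5 Mb.
55 min = 3300 s
Total bitrate budget: 8421.5 Mb / 3300 s = 2.552 Mbps.
Audio total: 640 + 128 = 768 kbps = 0.768 Mbps.
Video: 2.552 − 0.768 = 1.784 Mbps.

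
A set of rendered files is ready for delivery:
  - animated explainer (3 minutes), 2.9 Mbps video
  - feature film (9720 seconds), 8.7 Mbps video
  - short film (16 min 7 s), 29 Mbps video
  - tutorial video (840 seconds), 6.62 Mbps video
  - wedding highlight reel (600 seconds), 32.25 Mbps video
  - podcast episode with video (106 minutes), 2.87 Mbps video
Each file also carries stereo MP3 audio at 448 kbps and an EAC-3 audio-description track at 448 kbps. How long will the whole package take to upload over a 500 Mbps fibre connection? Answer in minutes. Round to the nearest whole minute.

Audio total: 448 + 448 = 896 kbps = 0.896 Mbps.
animated explainer: 3.796 Mbps × 180 s = 683.3 Mb
feature film: 9.596 Mbps × 9720 s = 93273.1 Mb
short film: 29.896 Mbps × 967 s = 28909.4 Mb
tutorial video: 7.516 Mbps × 840 s = 6313.4 Mb
wedding highlight reel: 33.146 Mbps × 600 s = 19887.6 Mb
podcast episode with video: 3.766 Mbps × 6360 s = 23951.8 Mb
Total: 173018.6 Mb = 21627.3 MB.
At 500 Mbps: 173018.6 / 500 = 346 s ≈ 5.77 minutes.

6 minutes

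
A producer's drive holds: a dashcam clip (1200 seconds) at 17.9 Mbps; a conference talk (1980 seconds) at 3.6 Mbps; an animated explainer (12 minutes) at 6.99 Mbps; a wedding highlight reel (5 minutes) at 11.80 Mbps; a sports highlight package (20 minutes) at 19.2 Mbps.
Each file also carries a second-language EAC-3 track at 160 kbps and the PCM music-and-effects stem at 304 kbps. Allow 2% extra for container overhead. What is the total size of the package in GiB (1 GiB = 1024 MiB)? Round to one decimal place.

Audio total: 160 + 304 = 464 kbps = 0.464 Mbps.
dashcam clip: 18.364 Mbps × 1200 s × 1.02 = 22477.5 Mb
conference talk: 4.064 Mbps × 1980 s × 1.02 = 8207.7 Mb
animated explainer: 7.454 Mbps × 720 s × 1.02 = 5474.2 Mb
wedding highlight reel: 12.264 Mbps × 300 s × 1.02 = 3752.8 Mb
sports highlight package: 19.664 Mbps × 1200 s × 1.02 = 24068.7 Mb
Total: 63980.9 Mb = 7997.6 MB.
= 7.448 GiB.

7.4 GiB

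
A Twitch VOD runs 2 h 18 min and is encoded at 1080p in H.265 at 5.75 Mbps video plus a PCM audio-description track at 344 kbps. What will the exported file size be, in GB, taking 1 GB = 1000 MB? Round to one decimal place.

2 h 18 min = 138 min = 8280 s
Audio: 344 kbps = 0.344 Mbps.
Total bitrate: 5.75 + 0.344 = 6.094 Mbps.
Stream data: 6.094 Mbps × 8280 s = 50458.3 Mb.
50,458 Mb ÷ 8 = 6,307 MB → 6.307 GB.

6.3 GB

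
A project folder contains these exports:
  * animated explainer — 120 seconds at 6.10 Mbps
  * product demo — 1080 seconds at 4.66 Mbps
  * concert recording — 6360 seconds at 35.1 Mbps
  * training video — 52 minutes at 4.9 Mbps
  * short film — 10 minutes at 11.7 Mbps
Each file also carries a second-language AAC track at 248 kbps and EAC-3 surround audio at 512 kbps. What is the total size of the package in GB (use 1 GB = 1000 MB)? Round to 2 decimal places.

32.49 GB

Audio total: 248 + 512 = 760 kbps = 0.760 Mbps.
animated explainer: 6.860 Mbps × 120 s = 823.2 Mb
product demo: 5.420 Mbps × 1080 s = 5853.6 Mb
concert recording: 35.860 Mbps × 6360 s = 228069.6 Mb
training video: 5.660 Mbps × 3120 s = 17659.2 Mb
short film: 12.460 Mbps × 600 s = 7476.0 Mb
Total: 259881.6 Mb = 32485.2 MB.
= 32.49 GB.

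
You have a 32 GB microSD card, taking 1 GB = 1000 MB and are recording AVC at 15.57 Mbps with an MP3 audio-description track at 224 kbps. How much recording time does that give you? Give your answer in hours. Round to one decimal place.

Audio: 224 kbps = 0.224 Mbps.
Total bitrate: 15.57 + 0.224 = 15.794 Mbps.
Capacity: 32 GB = 256,000 Mb.
Recording time: 256,000 / 15.794 = 16,209 s ≈ 4.50 hours.

4.5 hours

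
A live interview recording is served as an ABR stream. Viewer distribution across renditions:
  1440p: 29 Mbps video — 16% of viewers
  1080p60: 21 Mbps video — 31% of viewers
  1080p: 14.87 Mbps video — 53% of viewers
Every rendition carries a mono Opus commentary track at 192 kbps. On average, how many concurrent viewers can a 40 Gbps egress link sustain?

2080

Audio: 192 kbps = 0.192 Mbps.
Average per-viewer bitrate: 0.16×29.192 + 0.31×21.192 + 0.53×15.062 = 19.223 Mbps.
40 Gbps = 40,000 Mbps; 40,000 / 19.223 = 2080.83 → 2080.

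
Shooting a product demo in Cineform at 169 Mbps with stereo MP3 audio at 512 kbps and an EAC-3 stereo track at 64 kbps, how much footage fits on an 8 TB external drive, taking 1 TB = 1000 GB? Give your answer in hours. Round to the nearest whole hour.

Audio total: 512 + 64 = 576 kbps = 0.576 Mbps.
Total bitrate: 169 + 0.576 = 169.576 Mbps.
Capacity: 8 TB = 64,000,000 Mb.
Recording time: 64,000,000 / 169.576 = 377,412 s ≈ 105 hours.

105 hours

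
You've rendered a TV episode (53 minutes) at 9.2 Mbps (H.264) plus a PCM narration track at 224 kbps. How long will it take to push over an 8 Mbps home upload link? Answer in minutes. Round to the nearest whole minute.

53 min = 3180 s
Audio: 224 kbps = 0.224 Mbps.
Total bitrate: 9.424 Mbps.
File: 9.424 Mbps × 3180 s = 29968.3 Mb.
At 8 Mbps: 29968.3 / 8 = 3746.0 s ≈ 62.4 minutes.

62 minutes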